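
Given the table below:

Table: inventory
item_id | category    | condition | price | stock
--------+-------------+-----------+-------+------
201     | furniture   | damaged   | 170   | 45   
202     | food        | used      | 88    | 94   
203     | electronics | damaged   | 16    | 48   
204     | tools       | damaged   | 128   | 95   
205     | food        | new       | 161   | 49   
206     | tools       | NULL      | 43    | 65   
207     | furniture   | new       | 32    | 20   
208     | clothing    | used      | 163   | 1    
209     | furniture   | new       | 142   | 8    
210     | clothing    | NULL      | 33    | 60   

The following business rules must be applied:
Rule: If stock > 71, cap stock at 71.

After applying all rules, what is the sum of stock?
438

Step 1: 2 records have stock > 71
Step 2: These records originally summed to 189
Step 3: After capping: 2 × 71 = 142
Step 4: Unaffected records sum: 296
Step 5: Final sum = 142 + 296 = 438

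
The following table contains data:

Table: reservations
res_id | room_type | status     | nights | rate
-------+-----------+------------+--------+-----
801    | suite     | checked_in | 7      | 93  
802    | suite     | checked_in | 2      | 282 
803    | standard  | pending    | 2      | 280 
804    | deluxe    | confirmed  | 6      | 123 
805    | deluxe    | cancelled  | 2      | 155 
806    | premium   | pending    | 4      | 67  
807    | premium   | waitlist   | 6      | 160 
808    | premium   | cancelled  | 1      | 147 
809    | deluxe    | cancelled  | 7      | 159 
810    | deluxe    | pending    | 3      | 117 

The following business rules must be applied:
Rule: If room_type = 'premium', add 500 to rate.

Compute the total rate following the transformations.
3083

Step 1: Count records where room_type = 'premium': 3
Step 2: Total bonus added: 3 × 500 = 1500
Step 3: Original sum of rate: 1583
Step 4: Final sum = 1583 + 1500 = 3083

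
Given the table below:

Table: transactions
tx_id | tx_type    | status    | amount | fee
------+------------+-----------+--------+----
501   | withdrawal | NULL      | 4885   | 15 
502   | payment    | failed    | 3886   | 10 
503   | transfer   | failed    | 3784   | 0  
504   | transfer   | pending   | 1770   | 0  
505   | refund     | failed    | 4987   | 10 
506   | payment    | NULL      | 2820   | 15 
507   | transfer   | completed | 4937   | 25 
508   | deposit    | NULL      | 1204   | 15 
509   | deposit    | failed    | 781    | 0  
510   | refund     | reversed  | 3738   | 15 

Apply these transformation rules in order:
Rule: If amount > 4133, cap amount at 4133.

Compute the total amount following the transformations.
30382

Step 1: 3 records have amount > 4133
Step 2: These records originally summed to 14809
Step 3: After capping: 3 × 4133 = 12399
Step 4: Unaffected records sum: 17983
Step 5: Final sum = 12399 + 17983 = 30382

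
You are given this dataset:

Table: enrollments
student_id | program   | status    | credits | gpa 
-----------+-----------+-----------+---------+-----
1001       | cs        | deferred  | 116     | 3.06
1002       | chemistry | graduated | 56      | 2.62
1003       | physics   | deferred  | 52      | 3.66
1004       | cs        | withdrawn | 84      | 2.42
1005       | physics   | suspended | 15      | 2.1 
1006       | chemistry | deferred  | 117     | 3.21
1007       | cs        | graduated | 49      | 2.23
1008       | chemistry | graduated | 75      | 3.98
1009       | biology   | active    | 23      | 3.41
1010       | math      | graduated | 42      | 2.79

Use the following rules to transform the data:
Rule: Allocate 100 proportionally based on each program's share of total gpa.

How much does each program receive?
biology: 11.57, chemistry: 33.28, cs: 26.15, math: 9.46, physics: 19.54

Step 1: Calculate total gpa = 29.48
Step 2: Calculate each program's proportion:
  biology: 3.41/29.48 = 11.57% → 11.57
  chemistry: 9.81/29.48 = 33.28% → 33.28
  cs: 7.71/29.48 = 26.15% → 26.15
  math: 2.79/29.48 = 9.46% → 9.46
  physics: 5.76/29.48 = 19.54% → 19.54
Step 3: Verify: sum of allocations ≈ 100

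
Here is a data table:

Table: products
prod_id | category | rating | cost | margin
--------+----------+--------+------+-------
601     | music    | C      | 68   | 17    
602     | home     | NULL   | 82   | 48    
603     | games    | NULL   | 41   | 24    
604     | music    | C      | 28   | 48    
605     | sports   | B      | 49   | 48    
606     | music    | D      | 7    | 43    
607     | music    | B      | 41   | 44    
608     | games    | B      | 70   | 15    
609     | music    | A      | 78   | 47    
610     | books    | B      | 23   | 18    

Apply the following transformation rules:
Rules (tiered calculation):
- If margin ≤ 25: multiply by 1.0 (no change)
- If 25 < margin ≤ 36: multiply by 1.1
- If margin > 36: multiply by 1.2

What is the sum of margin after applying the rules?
407.6

Step 1: Tier 1 (margin ≤ 25): 4 records, sum = 74 × 1.0 = 74.0
Step 2: Tier 2 (25 < margin ≤ 36): 0 records, sum = 0 × 1.1 = 0.0
Step 3: Tier 3 (margin > 36): 6 records, sum = 278 × 1.2 = 333.6
Step 4: Final sum = 74.0 + 0.0 + 333.6 = 407.6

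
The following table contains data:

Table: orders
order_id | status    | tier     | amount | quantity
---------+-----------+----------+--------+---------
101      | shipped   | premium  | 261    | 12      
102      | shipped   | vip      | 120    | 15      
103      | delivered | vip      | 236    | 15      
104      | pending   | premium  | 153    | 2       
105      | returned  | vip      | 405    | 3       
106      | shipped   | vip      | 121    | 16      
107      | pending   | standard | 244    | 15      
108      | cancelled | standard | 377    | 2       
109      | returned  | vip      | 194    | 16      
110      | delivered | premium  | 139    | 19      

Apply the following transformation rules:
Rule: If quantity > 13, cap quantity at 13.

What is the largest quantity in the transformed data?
13

Step 1: Original maximum quantity = 19
Step 2: Apply cap at 13
Step 3: 6 records had quantity > 13 and were capped
Step 4: Maximum after transformation = 13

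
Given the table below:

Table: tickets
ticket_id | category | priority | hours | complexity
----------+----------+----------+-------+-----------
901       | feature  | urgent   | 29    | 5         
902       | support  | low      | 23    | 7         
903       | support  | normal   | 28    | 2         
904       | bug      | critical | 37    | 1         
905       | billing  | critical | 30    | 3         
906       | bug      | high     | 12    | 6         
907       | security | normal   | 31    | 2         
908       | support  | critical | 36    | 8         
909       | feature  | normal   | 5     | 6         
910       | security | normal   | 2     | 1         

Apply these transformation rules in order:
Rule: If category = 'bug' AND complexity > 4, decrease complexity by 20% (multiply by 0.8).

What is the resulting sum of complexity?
39.8

Step 1: Find records where category = 'bug' AND complexity > 4
Step 2: 1 records match, summing to 6
Step 3: After multiplier: 6 × 0.8 = 4.8
Step 4: Unaffected records sum: 35
Step 5: Final sum = 4.8 + 35 = 39.8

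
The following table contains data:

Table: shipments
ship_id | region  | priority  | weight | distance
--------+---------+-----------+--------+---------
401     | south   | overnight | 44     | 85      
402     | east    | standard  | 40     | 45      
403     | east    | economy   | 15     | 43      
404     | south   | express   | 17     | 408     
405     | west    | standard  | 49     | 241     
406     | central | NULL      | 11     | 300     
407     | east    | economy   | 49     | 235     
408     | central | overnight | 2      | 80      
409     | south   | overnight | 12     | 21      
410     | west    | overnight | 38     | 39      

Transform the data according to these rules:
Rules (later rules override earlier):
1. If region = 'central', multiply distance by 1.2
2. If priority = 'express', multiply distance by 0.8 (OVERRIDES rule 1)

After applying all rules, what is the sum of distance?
1491.4

Step 1: Rule 2 takes priority for records with priority = 'express'
  - 1 records: 408 × 0.8 = 326.4
Step 2: Rule 1 applies to remaining records with region = 'central'
  - 2 records: 380 × 1.2 = 456.0
Step 3: Other records unchanged: 709
Step 4: Final sum = 326.4 + 456.0 + 709 = 1491.4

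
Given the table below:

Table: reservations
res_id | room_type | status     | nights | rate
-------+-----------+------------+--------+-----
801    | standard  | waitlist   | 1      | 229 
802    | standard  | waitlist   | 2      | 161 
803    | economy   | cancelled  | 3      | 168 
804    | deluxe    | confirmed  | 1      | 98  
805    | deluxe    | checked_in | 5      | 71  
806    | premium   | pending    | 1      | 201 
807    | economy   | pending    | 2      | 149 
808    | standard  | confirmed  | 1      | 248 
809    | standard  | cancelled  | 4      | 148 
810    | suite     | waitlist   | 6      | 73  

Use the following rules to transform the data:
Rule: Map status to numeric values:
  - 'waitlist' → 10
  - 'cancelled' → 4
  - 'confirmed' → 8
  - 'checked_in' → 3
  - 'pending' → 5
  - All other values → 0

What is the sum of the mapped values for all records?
67

Step 1: Apply mapping to each record
Step 2: Count by status:
  'waitlist': 3 records × 10 = 30
  'cancelled': 2 records × 4 = 8
  'confirmed': 2 records × 8 = 16
  'checked_in': 1 records × 3 = 3
  'pending': 2 records × 5 = 10
Step 3: Sum all mapped values = 67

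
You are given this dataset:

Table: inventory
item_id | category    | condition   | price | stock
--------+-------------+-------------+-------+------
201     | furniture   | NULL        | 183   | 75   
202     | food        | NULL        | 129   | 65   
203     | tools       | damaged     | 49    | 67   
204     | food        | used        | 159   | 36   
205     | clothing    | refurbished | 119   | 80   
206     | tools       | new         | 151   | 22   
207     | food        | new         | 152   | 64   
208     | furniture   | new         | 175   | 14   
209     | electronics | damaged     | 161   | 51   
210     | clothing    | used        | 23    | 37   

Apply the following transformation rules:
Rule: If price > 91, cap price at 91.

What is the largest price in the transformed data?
91

Step 1: Original maximum price = 183
Step 2: Apply cap at 91
Step 3: 8 records had price > 91 and were capped
Step 4: Maximum after transformation = 91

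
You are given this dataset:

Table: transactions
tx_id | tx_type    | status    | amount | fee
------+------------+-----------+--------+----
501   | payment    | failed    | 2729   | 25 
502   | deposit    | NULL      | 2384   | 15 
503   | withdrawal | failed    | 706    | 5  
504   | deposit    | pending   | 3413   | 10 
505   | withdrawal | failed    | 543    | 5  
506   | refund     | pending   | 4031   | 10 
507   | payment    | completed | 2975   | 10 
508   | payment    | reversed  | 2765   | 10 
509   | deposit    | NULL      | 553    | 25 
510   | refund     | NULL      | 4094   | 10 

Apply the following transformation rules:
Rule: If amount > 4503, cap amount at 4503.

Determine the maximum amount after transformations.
4094

Step 1: Original maximum amount = 4094
Step 2: Check cap of 4503 against maximum
Step 3: No records exceed the cap (max 4094 <= cap 4503), so no capping applies
Step 4: Maximum after transformation = 4094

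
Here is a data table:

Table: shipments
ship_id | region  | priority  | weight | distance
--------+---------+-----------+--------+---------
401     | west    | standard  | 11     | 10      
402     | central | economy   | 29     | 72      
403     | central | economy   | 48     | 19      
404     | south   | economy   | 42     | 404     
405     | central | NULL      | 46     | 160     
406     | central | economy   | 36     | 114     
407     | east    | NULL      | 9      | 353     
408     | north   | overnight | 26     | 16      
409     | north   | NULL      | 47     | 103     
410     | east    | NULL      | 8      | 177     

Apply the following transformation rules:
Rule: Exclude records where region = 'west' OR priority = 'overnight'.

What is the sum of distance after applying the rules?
1402

Step 1: Find records where region = 'west' OR priority = 'overnight'
Step 2: 2 records match, summing to 26
Step 3: Original sum: 1428
Step 4: Remaining sum = 1428 - 26 = 1402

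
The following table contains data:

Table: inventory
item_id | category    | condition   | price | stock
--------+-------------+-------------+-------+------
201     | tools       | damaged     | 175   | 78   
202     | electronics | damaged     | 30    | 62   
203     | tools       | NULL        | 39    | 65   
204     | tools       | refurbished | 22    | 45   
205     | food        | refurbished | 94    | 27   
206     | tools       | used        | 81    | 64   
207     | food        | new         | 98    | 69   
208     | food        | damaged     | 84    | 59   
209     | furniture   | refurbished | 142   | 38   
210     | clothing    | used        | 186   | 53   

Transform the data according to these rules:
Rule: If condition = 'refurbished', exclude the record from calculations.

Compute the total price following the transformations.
693

Step 1: Identify records where condition = 'refurbished'
Step 2: The excluded records sum to 258
Step 3: Original total price = 951
Step 4: Remaining total = 951 - 258 = 693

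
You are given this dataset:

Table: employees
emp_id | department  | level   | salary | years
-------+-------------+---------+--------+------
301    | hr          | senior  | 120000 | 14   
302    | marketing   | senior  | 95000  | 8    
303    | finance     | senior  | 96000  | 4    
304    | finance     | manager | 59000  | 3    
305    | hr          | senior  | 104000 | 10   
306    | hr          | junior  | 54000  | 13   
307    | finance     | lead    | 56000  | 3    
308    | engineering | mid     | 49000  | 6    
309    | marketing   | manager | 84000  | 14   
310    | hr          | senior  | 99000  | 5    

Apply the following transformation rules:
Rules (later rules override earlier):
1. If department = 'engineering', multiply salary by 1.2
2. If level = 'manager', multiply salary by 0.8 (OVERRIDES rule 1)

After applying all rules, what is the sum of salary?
797200.0

Step 1: Rule 2 takes priority for records with level = 'manager'
  - 2 records: 143000 × 0.8 = 114400.0
Step 2: Rule 1 applies to remaining records with department = 'engineering'
  - 1 records: 49000 × 1.2 = 58800.0
Step 3: Other records unchanged: 624000
Step 4: Final sum = 114400.0 + 58800.0 + 624000 = 797200.0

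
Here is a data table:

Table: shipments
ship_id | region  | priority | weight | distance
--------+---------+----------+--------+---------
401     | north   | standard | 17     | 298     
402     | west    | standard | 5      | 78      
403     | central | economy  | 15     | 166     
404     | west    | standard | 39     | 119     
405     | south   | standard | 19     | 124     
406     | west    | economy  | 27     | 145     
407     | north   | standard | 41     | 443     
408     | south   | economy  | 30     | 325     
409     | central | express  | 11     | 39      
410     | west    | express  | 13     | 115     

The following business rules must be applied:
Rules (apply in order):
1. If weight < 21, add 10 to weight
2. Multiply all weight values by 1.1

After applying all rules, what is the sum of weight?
304.7

Step 1: Apply Rule 1 - Add 10 to records with weight < 21
  - 6 records affected: 80 + (6 × 10) = 140
  - Unaffected records: 137
  - Sum after Rule 1: 277
Step 2: Apply Rule 2 - Multiply all by 1.1
  - 277 × 1.1 = 304.7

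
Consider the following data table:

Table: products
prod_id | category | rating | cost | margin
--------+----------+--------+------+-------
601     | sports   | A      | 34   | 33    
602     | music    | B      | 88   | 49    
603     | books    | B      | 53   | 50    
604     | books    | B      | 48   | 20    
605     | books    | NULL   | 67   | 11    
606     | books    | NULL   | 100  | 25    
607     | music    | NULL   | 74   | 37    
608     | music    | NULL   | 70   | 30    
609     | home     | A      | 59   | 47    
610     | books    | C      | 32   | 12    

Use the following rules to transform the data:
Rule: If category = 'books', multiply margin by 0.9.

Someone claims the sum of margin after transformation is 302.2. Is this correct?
Yes, the result is correct.

Step 1: Calculate the correct sum after transformation
Step 2: Apply multiplier 0.9 to records where category = 'books'
Step 3: Correct result = 302.2
Step 4: Claimed result = 302.2
Step 5: 302.2 = 302.2 ✓
Conclusion: The claimed result is correct.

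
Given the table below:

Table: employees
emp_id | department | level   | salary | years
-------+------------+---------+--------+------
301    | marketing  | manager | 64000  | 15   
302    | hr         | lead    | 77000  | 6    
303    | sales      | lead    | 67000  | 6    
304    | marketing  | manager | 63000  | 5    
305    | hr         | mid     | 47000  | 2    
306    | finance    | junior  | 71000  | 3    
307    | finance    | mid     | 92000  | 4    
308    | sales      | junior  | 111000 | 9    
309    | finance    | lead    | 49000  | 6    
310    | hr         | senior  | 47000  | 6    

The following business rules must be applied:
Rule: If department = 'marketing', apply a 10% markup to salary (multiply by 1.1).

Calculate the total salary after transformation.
700700.0

Step 1: Records with department = 'marketing' have total salary = 127000
Step 2: Apply multiplier: 127000 × 1.1 = 139700.0
Step 3: Other records total: 561000
Step 4: Final sum = 139700.0 + 561000 = 700700.0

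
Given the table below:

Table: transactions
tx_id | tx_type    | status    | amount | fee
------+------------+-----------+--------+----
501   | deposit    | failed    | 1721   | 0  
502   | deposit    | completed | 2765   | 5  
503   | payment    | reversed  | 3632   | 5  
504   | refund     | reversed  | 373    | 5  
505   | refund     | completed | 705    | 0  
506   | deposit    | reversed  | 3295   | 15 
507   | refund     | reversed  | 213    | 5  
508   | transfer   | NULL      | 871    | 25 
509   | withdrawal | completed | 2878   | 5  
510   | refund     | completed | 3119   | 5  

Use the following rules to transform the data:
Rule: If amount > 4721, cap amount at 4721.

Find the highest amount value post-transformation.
3632

Step 1: Original maximum amount = 3632
Step 2: Check cap of 4721 against maximum
Step 3: No records exceed the cap (max 3632 <= cap 4721), so no capping applies
Step 4: Maximum after transformation = 3632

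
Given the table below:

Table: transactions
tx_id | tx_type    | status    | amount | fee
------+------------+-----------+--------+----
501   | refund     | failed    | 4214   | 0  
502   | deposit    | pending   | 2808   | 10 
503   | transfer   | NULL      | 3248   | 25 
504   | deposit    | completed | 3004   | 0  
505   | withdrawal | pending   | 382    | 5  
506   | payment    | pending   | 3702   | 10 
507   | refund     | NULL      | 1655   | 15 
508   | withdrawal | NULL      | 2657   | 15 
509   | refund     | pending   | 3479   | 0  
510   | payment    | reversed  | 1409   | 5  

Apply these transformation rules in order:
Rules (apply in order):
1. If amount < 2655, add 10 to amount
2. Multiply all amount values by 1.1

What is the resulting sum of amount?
29246.8

Step 1: Apply Rule 1 - Add 10 to records with amount < 2655
  - 3 records affected: 3446 + (3 × 10) = 3476
  - Unaffected records: 23112
  - Sum after Rule 1: 26588
Step 2: Apply Rule 2 - Multiply all by 1.1
  - 26588 × 1.1 = 29246.8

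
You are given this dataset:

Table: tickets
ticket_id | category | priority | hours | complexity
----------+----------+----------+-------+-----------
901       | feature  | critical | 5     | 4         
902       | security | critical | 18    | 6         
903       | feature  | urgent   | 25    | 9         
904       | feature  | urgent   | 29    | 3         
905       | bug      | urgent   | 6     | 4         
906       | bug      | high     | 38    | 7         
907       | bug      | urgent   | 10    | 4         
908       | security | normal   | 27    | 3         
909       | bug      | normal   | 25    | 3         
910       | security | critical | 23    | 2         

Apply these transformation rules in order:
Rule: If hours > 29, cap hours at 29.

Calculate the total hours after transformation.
197

Step 1: 1 records have hours > 29
Step 2: These records originally summed to 38
Step 3: After capping: 1 × 29 = 29
Step 4: Unaffected records sum: 168
Step 5: Final sum = 29 + 168 = 197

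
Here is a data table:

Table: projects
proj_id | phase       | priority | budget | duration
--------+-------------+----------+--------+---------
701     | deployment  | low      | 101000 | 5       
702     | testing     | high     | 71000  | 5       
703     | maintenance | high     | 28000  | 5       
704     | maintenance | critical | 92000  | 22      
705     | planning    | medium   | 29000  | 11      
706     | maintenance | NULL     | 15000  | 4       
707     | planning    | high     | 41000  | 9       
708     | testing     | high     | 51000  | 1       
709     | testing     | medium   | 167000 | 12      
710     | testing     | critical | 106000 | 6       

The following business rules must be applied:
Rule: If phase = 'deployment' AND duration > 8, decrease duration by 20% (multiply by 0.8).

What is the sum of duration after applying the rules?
80

Step 1: Find records where phase = 'deployment' AND duration > 8
Step 2: 0 records match, summing to 0
Step 3: After multiplier: 0 × 0.8 = 0.0
Step 4: Unaffected records sum: 80
Step 5: Final sum = 0.0 + 80 = 80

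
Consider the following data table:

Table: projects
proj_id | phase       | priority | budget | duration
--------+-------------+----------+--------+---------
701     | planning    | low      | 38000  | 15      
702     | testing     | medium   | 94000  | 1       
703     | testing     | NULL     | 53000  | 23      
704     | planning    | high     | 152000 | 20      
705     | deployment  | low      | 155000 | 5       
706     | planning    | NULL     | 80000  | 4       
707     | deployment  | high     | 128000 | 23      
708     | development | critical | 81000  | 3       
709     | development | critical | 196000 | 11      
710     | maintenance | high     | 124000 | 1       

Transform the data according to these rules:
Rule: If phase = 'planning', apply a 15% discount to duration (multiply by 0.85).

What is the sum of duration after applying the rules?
100.15

Step 1: Records with phase = 'planning' have total duration = 39
Step 2: Apply multiplier: 39 × 0.85 = 33.15
Step 3: Other records total: 67
Step 4: Final sum = 33.15 + 67 = 100.15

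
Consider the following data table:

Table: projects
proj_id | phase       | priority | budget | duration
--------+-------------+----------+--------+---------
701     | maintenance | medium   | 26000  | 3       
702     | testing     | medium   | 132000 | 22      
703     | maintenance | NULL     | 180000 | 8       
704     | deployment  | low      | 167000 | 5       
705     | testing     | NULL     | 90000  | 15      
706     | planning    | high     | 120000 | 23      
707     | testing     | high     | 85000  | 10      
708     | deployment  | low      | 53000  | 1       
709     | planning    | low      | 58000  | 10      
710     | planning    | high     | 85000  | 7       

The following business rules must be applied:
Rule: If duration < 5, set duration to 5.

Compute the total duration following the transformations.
110

Step 1: 2 records have duration < 5
Step 2: These records originally summed to 4
Step 3: After setting to minimum: 2 × 5 = 10
Step 4: Unaffected records sum: 100
Step 5: Final sum = 10 + 100 = 110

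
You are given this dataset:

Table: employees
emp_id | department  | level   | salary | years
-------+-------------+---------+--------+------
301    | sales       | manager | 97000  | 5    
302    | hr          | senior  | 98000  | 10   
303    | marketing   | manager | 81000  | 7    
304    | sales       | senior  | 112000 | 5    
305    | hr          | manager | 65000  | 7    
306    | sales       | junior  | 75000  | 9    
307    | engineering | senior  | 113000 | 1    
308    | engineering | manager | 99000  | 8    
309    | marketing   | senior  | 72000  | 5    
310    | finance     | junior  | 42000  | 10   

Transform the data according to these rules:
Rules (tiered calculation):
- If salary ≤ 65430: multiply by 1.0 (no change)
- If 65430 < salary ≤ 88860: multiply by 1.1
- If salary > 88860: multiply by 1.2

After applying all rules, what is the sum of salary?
980600.0

Step 1: Tier 1 (salary ≤ 65430): 2 records, sum = 107000 × 1.0 = 107000.0
Step 2: Tier 2 (65430 < salary ≤ 88860): 3 records, sum = 228000 × 1.1 = 250800.0
Step 3: Tier 3 (salary > 88860): 5 records, sum = 519000 × 1.2 = 622800.0
Step 4: Final sum = 107000.0 + 250800.0 + 622800.0 = 980600.0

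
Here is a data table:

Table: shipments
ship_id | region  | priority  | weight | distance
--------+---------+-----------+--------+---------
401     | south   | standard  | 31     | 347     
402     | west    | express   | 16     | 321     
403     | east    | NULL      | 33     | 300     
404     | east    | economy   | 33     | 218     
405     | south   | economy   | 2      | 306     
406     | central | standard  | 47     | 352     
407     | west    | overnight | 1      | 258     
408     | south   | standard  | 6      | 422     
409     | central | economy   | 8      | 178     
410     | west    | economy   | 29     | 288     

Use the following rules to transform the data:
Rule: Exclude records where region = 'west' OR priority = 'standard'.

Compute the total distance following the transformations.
1002

Step 1: Find records where region = 'west' OR priority = 'standard'
Step 2: 6 records match, summing to 1988
Step 3: Original sum: 2990
Step 4: Remaining sum = 2990 - 1988 = 1002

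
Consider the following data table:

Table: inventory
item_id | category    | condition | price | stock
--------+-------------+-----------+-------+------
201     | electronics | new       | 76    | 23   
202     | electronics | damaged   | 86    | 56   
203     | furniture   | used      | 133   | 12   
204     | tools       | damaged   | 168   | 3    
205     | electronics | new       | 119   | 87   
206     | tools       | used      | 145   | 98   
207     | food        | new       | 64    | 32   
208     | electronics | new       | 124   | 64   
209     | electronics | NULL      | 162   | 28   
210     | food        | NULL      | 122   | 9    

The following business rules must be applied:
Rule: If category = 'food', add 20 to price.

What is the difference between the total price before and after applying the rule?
40

Step 1: Original sum of price = 1199
Step 2: 2 records have category = 'food'
Step 3: Each affected record changes by 20
Step 4: Total change = 2 × 20 = 40
Step 5: New sum = 1199 + 40 = 1239
Step 6: Difference = |1239 - 1199| = 40
        (Sum increased by 40)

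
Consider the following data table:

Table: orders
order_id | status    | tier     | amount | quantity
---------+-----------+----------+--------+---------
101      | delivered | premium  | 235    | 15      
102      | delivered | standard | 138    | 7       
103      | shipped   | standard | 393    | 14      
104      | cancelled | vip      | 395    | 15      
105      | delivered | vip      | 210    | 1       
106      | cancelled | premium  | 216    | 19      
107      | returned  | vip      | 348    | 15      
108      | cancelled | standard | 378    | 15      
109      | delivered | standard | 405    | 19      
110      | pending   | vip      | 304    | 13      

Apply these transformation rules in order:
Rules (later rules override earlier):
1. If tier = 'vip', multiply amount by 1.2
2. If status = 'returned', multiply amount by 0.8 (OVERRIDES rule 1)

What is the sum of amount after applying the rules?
3134.2

Step 1: Rule 2 takes priority for records with status = 'returned'
  - 1 records: 348 × 0.8 = 278.4
Step 2: Rule 1 applies to remaining records with tier = 'vip'
  - 3 records: 909 × 1.2 = 1090.8
Step 3: Other records unchanged: 1765
Step 4: Final sum = 278.4 + 1090.8 + 1765 = 3134.2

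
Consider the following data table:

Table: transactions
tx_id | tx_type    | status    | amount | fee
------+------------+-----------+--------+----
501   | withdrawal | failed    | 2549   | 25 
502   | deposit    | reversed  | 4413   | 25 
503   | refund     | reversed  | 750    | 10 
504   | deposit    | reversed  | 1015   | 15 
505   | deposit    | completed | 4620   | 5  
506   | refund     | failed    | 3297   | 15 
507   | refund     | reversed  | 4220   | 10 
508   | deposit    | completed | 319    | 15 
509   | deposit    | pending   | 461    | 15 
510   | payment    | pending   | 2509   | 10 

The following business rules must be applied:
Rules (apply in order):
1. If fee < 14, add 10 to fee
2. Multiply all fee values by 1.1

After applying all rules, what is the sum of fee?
203.5

Step 1: Apply Rule 1 - Add 10 to records with fee < 14
  - 4 records affected: 35 + (4 × 10) = 75
  - Unaffected records: 110
  - Sum after Rule 1: 185
Step 2: Apply Rule 2 - Multiply all by 1.1
  - 185 × 1.1 = 203.5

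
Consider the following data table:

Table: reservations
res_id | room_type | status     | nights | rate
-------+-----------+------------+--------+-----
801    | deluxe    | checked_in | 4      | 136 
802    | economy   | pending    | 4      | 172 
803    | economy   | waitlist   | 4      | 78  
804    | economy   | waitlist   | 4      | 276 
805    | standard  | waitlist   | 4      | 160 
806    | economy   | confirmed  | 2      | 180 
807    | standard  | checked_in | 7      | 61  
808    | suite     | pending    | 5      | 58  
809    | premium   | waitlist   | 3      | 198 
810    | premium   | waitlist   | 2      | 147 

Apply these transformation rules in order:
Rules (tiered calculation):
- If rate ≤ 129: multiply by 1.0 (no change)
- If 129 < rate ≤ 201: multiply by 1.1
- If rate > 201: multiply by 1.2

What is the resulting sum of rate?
1620.5

Step 1: Tier 1 (rate ≤ 129): 3 records, sum = 197 × 1.0 = 197.0
Step 2: Tier 2 (129 < rate ≤ 201): 6 records, sum = 993 × 1.1 = 1092.3
Step 3: Tier 3 (rate > 201): 1 records, sum = 276 × 1.2 = 331.2
Step 4: Final sum = 197.0 + 1092.3 + 331.2 = 1620.5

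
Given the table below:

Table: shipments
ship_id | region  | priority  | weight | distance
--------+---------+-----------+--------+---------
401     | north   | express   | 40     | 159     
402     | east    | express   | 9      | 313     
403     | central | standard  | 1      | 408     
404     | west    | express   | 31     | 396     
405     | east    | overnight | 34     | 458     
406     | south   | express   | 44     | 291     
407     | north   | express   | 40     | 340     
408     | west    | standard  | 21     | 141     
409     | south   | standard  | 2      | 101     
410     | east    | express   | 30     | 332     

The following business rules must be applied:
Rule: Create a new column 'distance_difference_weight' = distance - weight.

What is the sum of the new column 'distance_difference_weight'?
2687

Step 1: For each record, compute distance - weight
Example calculations:
  159 - 40 = 119
  313 - 9 = 304
  408 - 1 = 407
  ...
Step 2: Sum all derived values
Step 3: Total = 2687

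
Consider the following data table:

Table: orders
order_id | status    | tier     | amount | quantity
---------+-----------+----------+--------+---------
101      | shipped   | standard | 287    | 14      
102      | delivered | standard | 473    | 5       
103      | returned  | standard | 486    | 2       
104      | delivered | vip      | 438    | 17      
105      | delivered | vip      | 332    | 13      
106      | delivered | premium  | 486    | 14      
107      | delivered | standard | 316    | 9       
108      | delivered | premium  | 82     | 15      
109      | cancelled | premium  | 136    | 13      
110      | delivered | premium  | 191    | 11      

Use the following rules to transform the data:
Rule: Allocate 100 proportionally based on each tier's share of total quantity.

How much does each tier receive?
premium: 46.9, standard: 26.55, vip: 26.55

Step 1: Calculate total quantity = 113
Step 2: Calculate each tier's proportion:
  premium: 53/113 = 46.90% → 46.9
  standard: 30/113 = 26.55% → 26.55
  vip: 30/113 = 26.55% → 26.55
Step 3: Verify: sum of allocations ≈ 100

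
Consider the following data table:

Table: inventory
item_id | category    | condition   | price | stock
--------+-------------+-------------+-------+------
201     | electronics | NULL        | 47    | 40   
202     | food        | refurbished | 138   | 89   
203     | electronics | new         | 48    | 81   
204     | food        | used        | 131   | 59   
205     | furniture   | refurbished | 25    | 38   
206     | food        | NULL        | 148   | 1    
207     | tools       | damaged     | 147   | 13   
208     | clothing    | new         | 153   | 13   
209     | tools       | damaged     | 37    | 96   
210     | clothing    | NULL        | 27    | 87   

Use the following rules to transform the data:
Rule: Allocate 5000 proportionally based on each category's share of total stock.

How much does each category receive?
clothing: 967.12, electronics: 1170.21, food: 1441.01, furniture: 367.5, tools: 1054.16

Step 1: Calculate total stock = 517
Step 2: Calculate each category's proportion:
  clothing: 100/517 = 19.34% → 967.12
  electronics: 121/517 = 23.40% → 1170.21
  food: 149/517 = 28.82% → 1441.01
  furniture: 38/517 = 7.35% → 367.5
  tools: 109/517 = 21.08% → 1054.16
Step 3: Verify: sum of allocations ≈ 5000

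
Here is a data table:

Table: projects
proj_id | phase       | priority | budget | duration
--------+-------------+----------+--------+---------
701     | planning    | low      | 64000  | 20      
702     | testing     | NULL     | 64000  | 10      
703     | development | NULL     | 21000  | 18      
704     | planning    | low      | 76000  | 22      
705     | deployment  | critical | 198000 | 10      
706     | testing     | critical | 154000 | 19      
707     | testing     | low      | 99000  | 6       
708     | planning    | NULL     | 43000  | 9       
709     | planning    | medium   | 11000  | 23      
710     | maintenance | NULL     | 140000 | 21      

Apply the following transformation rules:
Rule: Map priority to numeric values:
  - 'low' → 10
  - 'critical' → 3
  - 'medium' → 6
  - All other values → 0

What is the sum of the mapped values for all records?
42

Step 1: Apply mapping to each record
Step 2: Count by status:
  'low': 3 records × 10 = 30
  'critical': 2 records × 3 = 6
  'medium': 1 records × 6 = 6
Step 3: Sum all mapped values = 42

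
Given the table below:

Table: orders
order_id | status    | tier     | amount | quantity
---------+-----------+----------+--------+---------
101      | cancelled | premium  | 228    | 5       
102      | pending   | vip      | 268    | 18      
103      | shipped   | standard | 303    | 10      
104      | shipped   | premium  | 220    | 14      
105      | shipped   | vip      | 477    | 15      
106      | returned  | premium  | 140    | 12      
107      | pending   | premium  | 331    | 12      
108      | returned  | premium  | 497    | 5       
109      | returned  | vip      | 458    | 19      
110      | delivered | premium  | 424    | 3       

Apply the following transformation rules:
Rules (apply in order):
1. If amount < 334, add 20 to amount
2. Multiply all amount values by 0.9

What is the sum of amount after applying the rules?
3119.4

Step 1: Apply Rule 1 - Add 20 to records with amount < 334
  - 6 records affected: 1490 + (6 × 20) = 1610
  - Unaffected records: 1856
  - Sum after Rule 1: 3466
Step 2: Apply Rule 2 - Multiply all by 0.9
  - 3466 × 0.9 = 3119.4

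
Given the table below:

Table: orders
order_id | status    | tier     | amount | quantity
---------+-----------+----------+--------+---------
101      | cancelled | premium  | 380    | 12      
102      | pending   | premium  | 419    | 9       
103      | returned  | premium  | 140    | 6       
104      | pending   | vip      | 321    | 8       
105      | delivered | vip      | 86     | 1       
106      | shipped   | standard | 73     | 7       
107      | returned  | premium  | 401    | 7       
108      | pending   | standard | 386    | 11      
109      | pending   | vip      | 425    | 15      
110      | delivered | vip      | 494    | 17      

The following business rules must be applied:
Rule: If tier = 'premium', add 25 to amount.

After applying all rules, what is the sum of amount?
3225

Step 1: Count records where tier = 'premium': 4
Step 2: Total bonus added: 4 × 25 = 100
Step 3: Original sum of amount: 3125
Step 4: Final sum = 3125 + 100 = 3225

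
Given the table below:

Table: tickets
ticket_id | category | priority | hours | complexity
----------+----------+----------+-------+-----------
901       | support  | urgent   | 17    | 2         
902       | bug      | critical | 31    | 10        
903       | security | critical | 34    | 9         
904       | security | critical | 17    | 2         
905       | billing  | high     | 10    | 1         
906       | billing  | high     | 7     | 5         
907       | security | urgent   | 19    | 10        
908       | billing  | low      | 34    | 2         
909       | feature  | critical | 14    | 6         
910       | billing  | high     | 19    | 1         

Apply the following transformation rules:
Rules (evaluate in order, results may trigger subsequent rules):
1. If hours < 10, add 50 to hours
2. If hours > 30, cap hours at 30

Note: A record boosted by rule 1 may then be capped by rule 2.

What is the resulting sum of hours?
216

Step 1: Apply rule 1 to records with hours < 10
  - 1 records get bonus of 50
  - Of these, 1 records then exceed 30 and get capped
Step 2: Apply rule 2 to records with hours > 30
  - 3 records (original) are capped
Step 3: Calculate final sum = 216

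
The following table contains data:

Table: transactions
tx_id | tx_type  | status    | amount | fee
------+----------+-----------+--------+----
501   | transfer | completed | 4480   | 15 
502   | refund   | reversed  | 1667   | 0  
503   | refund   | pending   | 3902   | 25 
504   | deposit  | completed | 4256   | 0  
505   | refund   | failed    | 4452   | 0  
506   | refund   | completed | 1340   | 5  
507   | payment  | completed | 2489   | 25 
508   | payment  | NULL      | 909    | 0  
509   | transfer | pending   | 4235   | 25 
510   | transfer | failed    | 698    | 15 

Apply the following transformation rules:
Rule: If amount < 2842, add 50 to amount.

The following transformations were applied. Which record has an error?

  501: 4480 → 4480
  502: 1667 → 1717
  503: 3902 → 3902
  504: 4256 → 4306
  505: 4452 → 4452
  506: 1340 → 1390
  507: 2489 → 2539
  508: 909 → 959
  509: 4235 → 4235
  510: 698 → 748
Record 504 has an error. The correct transformed value should be 4256, not 4306.

Step 1: Check each record against the rule
Step 2: Record 504 has amount = 4256
Step 3: Since 4256 >= 2842, the bonus should not have been applied
Step 4: Correct value = 4256, but claimed value = 4306
Conclusion: Record 504 has the error.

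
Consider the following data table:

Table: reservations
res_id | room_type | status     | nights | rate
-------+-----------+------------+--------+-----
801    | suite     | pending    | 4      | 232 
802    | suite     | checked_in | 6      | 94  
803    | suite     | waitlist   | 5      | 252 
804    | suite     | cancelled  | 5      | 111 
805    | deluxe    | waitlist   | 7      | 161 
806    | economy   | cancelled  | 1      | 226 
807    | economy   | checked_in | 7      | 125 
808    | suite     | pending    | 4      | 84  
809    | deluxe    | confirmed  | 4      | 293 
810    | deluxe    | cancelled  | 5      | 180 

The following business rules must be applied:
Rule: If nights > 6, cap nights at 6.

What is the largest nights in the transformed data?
6

Step 1: Original maximum nights = 7
Step 2: Apply cap at 6
Step 3: 2 records had nights > 6 and were capped
Step 4: Maximum after transformation = 6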